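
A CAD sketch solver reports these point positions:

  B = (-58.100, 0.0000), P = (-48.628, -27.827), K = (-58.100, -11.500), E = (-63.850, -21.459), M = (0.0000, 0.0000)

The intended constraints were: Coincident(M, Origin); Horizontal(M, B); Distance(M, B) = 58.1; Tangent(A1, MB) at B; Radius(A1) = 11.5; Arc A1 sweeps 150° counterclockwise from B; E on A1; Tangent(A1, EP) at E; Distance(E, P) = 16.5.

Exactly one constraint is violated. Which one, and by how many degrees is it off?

Tangent(A1, EP) at E — off by 7.30°.

M = (0.00, 0.00) ✓; M.y = 0.00, B.y = 0.00 ✓; |MB| = 58.10 ✓; ∠(KB, BM) = 90.00° ✓; |KB| = 11.50 ✓; bearing(K→E) − bearing(K→B) = 150.0° ✓; |KE| = 11.50 ✓; ∠(KE, EP) = 82.70° ✗; |EP| = 16.50 ✓.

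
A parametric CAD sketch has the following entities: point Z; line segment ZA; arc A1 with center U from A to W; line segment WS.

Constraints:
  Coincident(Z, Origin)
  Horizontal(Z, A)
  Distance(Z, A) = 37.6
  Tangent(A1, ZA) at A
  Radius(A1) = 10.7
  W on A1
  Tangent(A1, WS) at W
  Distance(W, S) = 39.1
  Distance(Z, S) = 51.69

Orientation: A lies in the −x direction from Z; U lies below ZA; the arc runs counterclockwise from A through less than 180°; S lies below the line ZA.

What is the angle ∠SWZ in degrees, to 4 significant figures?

70.79°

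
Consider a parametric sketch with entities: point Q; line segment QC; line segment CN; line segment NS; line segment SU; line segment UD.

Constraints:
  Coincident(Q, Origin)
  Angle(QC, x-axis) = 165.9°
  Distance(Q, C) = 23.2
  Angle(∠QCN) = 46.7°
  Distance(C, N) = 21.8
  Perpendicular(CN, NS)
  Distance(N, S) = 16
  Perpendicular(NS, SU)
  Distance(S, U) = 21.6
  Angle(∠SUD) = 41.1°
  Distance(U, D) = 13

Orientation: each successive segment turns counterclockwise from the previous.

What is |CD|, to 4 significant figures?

12.47

Q is at the origin; QC runs at 165.9° with length 23.2, so C = (-22.50, 5.652). ∠QCN = 46.7° gives CN at -60.80° from the x-axis; with |CN| = 21.8, N = (-11.87, -13.38). CN ⟂ NS, so NS runs at 29.20°; with |NS| = 16.0, S = (2.101, -5.572). The perpendicularity gives SU at right angles to NS, so SU runs at 119.2°; with |SU| = 21.6, U = (-8.437, 13.28). ∠SUD = 41.1° gives UD at -101.9° from the x-axis; with |UD| = 13.0, D = (-11.12, 0.5624). Then |CD| = |D − C| = 12.47.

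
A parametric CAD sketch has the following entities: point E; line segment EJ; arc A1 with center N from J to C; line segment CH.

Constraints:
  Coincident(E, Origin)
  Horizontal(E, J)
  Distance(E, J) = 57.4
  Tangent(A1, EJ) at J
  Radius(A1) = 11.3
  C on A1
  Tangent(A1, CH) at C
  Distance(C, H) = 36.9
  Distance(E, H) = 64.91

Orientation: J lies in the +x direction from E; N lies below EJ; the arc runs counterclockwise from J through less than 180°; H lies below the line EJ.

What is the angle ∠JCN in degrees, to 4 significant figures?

46.50°

Checks: E = (0.00, 0.00) ✓; E.y = 0.00, J.y = 0.00 ✓; |NC| = 11.30 ✓; ∠(NC, CH) = 90.00° ✓; |CH| = 36.90 ✓; |EH| = 64.91 ✓.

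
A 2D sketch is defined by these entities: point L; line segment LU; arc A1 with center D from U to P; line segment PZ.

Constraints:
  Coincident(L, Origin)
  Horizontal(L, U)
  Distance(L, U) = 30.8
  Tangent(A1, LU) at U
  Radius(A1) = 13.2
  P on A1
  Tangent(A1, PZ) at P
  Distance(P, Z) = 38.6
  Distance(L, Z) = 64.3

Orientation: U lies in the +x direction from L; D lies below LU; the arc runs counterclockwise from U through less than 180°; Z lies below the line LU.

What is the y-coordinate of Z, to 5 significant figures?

-53.746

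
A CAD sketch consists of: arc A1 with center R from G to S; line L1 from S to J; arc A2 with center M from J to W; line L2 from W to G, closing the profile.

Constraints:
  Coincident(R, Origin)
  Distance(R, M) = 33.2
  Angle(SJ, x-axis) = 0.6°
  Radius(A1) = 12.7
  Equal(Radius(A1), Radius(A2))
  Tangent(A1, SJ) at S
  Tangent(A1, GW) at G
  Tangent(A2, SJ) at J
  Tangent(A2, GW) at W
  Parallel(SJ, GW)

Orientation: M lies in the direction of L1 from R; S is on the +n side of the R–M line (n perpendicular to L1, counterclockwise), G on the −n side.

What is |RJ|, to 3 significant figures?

35.5

The slot axis is L1's direction at 0.6°, so u = (cos 0.6°, sin 0.6°) = (1.00, 0.0105) and n = (−sin 0.6°, cos 0.6°) = (-0.0105, 1.00). R is at the origin and M lies 33.2 along u from R, so M = 33.2·u = (33.2, 0.348). Tangency of A1 to both parallel lines with radius 12.7 puts S and G at R ± 12.7·n: S = (-0.133, 12.7), G = (0.133, -12.7). Equal radii place J and W the same way about M: J = M + 12.7·n = (33.1, 13.0), W = M − 12.7·n = (33.3, -12.4). Then |RJ| = |J − R| = 35.5.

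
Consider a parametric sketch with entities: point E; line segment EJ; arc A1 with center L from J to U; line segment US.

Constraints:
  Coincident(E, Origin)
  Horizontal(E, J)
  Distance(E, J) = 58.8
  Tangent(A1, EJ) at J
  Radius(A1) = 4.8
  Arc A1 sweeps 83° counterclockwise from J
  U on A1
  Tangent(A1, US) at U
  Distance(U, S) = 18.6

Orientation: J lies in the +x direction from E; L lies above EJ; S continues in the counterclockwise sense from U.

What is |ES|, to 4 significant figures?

69.63

E is at the origin; E and J share the same y with |EJ| = 58.8 and J on the +x side, so J = (58.80, 0.000). A1 meets EJ tangentially, so LJ is at right angles to EJ, so L = J + (0, 4.8) = (58.80, 4.800). On A1, J sits at bearing -90° from L; an 83° counterclockwise sweep puts U at bearing -7°, so U = L + 4.8·(cos -7°, sin -7°) = (63.56, 4.215). A1 meets US tangentially, so LU is at right angles to US, so US runs along (−sin -7°, cos -7°); with |US| = 18.6, S = (65.83, 22.68). Then |ES| = |S − E| = 69.63.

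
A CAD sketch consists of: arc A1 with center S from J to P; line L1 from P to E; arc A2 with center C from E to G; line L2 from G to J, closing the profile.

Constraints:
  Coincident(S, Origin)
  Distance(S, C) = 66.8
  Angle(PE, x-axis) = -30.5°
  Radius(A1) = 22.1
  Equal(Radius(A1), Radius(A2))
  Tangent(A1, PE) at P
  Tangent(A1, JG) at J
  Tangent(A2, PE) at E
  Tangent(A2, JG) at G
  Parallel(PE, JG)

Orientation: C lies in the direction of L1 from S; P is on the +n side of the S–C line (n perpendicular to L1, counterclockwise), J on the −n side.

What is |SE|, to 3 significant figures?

70.4

The slot axis is L1's direction at -30.5°, so u = (cos -30.5°, sin -30.5°) = (0.862, -0.508) and n = (−sin -30.5°, cos -30.5°) = (0.508, 0.862). S is at the origin and C lies 66.8 along u from S, so C = 66.8·u = (57.6, -33.9). Tangency of A1 to both parallel lines with radius 22.1 puts P and J at S ± 22.1·n: P = (11.2, 19.0), J = (-11.2, -19.0). Equal radii place E and G the same way about C: E = C + 22.1·n = (68.8, -14.9), G = C − 22.1·n = (46.3, -52.9). Then |SE| = |E − S| = 70.4.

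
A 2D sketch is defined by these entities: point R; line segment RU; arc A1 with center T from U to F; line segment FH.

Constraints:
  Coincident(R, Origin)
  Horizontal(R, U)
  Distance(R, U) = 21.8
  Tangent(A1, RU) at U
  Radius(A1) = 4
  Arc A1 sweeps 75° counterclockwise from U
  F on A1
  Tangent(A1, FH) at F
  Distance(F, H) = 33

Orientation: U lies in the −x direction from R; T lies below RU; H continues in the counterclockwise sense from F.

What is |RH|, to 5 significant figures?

48.824

R is at the origin; RU is horizontal with |RU| = 21.8 and U on the −x side, so U = (-21.800, 0.0000). Tangency of A1 to RU means the radius TU is perpendicular to RU, so T = U + (0, -4) = (-21.800, -4.0000). On A1, U sits at bearing 90° from T; a 75° counterclockwise sweep puts F at bearing 165°, so F = T + 4.0·(cos 165°, sin 165°) = (-25.664, -2.9647). Since A1 is tangent to FH there, TF ⟂ FH, so FH runs along (−sin 165°, cos 165°); with |FH| = 33.0, H = (-34.205, -34.840). Then |RH| = |H − R| = 48.824.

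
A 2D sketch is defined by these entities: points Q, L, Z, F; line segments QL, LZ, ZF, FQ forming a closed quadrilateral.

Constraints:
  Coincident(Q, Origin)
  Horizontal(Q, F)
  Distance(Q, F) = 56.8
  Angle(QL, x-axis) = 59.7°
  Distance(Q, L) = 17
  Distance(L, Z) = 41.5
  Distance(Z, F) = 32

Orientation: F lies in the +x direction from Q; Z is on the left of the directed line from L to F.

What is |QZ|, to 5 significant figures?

55.971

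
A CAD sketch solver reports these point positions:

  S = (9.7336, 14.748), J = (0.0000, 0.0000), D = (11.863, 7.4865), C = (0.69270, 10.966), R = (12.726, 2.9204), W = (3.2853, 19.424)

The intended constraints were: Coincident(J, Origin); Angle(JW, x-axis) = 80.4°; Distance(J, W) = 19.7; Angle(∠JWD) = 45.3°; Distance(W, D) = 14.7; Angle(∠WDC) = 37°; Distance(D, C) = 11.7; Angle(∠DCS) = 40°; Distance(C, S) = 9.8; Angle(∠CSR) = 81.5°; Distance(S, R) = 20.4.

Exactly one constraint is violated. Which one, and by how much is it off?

Distance(S, R) = 20.4 — off by 8.20.

J = (0.00, 0.00) ✓; JW at 80.40° ✓; |JW| = 19.70 ✓; ∠JWD = 45.30° ✓; |WD| = 14.70 ✓; ∠WDC = 37.00° ✓; |DC| = 11.70 ✓; ∠DCS = 40.00° ✓; |CS| = 9.800 ✓; ∠CSR = 81.50° ✓; |SR| = 12.20 ✗.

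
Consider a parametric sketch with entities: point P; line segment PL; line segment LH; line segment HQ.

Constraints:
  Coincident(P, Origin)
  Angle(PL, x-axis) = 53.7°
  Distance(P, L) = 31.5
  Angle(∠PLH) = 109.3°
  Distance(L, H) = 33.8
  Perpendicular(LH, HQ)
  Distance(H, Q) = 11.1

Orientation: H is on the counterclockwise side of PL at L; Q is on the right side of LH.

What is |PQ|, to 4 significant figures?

60.18

P is at the origin; PL runs at 53.7° with length 31.5, so L = 31.5·(cos 53.7°, sin 53.7°) = (18.65, 25.39). ∠PLH = 109.3°, so LH runs at 53.7° + (180° − 109.3°) = 124.4° from the x-axis; with |LH| = 33.8, H = L + 33.8·(cos 124.4°, sin 124.4°) = (-0.4475, 53.28). LH is perpendicular to HQ; with |HQ| = 11.1 on the right of LH, Q = H + 11.1·(0.8251, 0.5650) = (8.711, 59.55). Then |PQ| = |Q − P| = 60.18.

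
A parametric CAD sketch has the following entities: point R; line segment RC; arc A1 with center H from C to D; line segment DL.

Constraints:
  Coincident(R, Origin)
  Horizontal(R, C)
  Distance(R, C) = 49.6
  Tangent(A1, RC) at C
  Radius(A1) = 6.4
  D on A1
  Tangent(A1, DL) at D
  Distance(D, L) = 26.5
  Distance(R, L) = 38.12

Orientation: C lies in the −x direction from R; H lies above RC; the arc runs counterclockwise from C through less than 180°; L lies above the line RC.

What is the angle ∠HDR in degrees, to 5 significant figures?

148.70°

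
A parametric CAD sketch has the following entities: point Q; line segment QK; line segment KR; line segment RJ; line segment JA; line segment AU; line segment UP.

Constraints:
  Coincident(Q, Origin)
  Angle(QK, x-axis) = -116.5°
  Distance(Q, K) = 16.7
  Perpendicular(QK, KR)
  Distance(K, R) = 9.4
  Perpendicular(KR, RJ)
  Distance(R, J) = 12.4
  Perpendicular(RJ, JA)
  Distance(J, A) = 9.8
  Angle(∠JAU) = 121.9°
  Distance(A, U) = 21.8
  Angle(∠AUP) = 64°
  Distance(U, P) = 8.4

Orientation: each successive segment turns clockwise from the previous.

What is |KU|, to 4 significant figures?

13.39

Q is at the origin; QK runs at -116.5° with length 16.7, so K = (-7.452, -14.95). QK ⟂ KR, so KR runs at 153.5°; with |KR| = 9.4, R = (-15.86, -10.75). The perpendicularity gives RJ at right angles to KR, so RJ runs at 63.50°; with |RJ| = 12.4, J = (-10.33, 0.3460). RJ ⟂ JA, so JA runs at -26.50°; with |JA| = 9.8, A = (-1.561, -4.027). ∠JAU = 121.9° gives AU at -84.60° from the x-axis; with |AU| = 21.8, U = (0.4909, -25.73). Then |KU| = |U − K| = 13.39.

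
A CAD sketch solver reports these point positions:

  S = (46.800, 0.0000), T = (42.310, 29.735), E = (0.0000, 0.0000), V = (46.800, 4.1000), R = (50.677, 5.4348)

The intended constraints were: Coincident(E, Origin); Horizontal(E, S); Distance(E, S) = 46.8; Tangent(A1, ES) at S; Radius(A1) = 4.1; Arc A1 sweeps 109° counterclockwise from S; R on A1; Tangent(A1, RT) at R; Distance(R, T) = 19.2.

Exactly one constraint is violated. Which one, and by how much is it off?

Distance(R, T) = 19.2 — off by 6.50.

E = (0.00, 0.00) ✓; E.y = 0.00, S.y = 0.00 ✓; |ES| = 46.80 ✓; ∠(VS, SE) = 90.00° ✓; |VS| = 4.100 ✓; bearing(V→R) − bearing(V→S) = 109.0° ✓; |VR| = 4.100 ✓; ∠(VR, RT) = 90.00° ✓; |RT| = 25.70 ✗.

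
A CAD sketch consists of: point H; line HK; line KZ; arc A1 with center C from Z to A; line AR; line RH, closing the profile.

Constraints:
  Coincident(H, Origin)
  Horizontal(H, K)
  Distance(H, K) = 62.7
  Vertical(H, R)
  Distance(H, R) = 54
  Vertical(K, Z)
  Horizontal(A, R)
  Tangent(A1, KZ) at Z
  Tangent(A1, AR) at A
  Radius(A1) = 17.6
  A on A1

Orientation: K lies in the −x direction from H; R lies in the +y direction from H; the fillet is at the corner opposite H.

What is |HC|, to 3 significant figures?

58.0

H and R share the same x with |HR| = 54.0 and R on the +y side, so R = (0.00, 54.0). The virtual corner opposite H is at (-62.7, 54.0). Tangency of A1 to KZ means the radius CZ is perpendicular to KZ and A1 meets AR tangentially, so CA is at right angles to AR, with radius 17.6, so the center C sits 17.6 in from both sides at C = (-45.1, 36.4). Then |HC| = |C − H| = 58.0.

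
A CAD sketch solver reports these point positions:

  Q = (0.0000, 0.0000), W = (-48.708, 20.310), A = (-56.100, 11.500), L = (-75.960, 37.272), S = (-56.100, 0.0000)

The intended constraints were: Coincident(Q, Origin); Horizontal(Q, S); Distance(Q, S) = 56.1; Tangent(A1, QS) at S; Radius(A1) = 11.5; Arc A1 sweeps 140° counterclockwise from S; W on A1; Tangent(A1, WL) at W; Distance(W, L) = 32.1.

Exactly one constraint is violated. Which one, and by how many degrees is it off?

Tangent(A1, WL) at W — off by 8.10°.

Q = (0.00, 0.00) ✓; Q.y = 0.00, S.y = 0.00 ✓; |QS| = 56.10 ✓; ∠(AS, SQ) = 90.00° ✓; |AS| = 11.50 ✓; bearing(A→W) − bearing(A→S) = 140.0° ✓; |AW| = 11.50 ✓; ∠(AW, WL) = 81.90° ✗; |WL| = 32.10 ✓.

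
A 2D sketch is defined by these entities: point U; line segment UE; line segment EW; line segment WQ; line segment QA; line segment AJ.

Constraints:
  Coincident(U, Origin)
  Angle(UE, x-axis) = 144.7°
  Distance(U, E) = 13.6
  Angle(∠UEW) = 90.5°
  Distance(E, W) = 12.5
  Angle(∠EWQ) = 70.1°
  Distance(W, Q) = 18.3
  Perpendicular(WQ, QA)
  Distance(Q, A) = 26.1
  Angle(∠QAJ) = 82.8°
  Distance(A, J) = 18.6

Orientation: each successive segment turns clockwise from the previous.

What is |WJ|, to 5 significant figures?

23.769

U is at the origin; UE runs at 144.7° with length 13.6, so E = (-11.099, 7.8589). ∠UEW = 90.5° gives EW at 55.200° from the x-axis; with |EW| = 12.5, W = (-3.9656, 18.123). ∠EWQ = 70.1° gives WQ at -54.700° from the x-axis; with |WQ| = 18.3, Q = (6.6092, 3.1879). WQ is perpendicular to QA, so QA runs at -144.70°; with |QA| = 26.1, A = (-14.692, -11.894). ∠QAJ = 82.8° gives AJ at 118.10° from the x-axis; with |AJ| = 18.6, J = (-23.453, 4.5134). Then |WJ| = |J − W| = 23.769.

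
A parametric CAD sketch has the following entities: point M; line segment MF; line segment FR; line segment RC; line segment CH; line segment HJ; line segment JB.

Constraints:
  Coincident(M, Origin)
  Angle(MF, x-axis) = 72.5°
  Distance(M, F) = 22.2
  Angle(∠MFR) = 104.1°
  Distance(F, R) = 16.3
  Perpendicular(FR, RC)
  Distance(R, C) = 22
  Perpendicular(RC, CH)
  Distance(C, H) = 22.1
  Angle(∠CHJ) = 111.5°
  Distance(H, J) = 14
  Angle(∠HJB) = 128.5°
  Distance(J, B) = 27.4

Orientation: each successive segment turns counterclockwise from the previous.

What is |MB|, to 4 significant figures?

37.20

M is at the origin; MF runs at 72.5° with length 22.2, so F = (6.676, 21.17). ∠MFR = 104.1° gives FR at 148.4° from the x-axis; with |FR| = 16.3, R = (-7.207, 29.71). The perpendicularity gives RC at right angles to FR, so RC runs at -121.6°; with |RC| = 22.0, C = (-18.74, 10.98). The perpendicularity gives CH at right angles to RC, so CH runs at -31.60°; with |CH| = 22.1, H = (0.08800, -0.6046). ∠CHJ = 111.5° gives HJ at 36.90° from the x-axis; with |HJ| = 14.0, J = (11.28, 7.801). ∠HJB = 128.5° gives JB at 88.40° from the x-axis; with |JB| = 27.4, B = (12.05, 35.19). Then |MB| = |B − M| = 37.20.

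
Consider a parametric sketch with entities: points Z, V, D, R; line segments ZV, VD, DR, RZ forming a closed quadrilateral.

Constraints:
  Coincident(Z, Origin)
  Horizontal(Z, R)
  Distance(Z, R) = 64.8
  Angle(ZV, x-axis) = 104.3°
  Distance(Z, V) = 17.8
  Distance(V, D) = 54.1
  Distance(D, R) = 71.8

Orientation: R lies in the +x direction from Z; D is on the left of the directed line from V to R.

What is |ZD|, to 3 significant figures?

66.9

Z is at the origin; ZR is horizontal with |ZR| = 64.8 and R in +x, so R = (64.8, 0). ZV runs at 104.3° with |ZV| = 17.8, so V = (-4.40, 17.2). D is determined by |VD| = 54.1 and |DR| = 71.8 together: it lies at the intersection of circle(V, 54.1) and circle(R, 71.8). With |VR| = 71.3, the foot of the radical line on VR is 20.0 from V and the perpendicular offset is √(54.1² − 20.0²) = 50.3. Taking the left-of-VR solution: D = (27.2, 61.2).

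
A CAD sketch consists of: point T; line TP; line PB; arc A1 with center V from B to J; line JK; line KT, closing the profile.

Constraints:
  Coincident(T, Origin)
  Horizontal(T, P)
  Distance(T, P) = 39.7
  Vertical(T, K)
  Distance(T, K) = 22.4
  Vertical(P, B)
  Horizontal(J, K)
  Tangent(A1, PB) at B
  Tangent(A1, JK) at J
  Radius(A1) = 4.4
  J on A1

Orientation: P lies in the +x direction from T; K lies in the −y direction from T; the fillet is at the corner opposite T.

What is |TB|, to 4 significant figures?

43.59

T is at the origin; TP is horizontal with |TP| = 39.7 and P on the +x side, so P = (39.70, 0.000). TK is vertical with |TK| = 22.4 and K on the −y side, so K = (0.000, -22.40). The virtual corner opposite T is at (39.70, -22.40). Tangency of A1 to PB means the radius VB is perpendicular to PB and since A1 is tangent to JK there, VJ ⟂ JK, with radius 4.4, so the center V sits 4.4 in from both sides at V = (35.30, -18.00). That places the tangent points at B = (39.70, -18.00) on PB and J = (35.30, -22.40) on JK. Then |TB| = |B − T| = 43.59.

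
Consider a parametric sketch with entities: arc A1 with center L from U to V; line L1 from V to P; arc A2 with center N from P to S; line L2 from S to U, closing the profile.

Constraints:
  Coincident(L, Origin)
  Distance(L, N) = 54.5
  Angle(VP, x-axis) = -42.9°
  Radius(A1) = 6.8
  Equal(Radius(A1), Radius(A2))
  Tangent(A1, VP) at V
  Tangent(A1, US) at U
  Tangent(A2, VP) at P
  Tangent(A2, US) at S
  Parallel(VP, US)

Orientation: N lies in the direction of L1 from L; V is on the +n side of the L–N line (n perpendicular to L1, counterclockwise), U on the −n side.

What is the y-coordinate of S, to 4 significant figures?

-42.08

The slot axis is L1's direction at -42.9°, so u = (cos -42.9°, sin -42.9°) = (0.7325, -0.6807) and n = (−sin -42.9°, cos -42.9°) = (0.6807, 0.7325). L is at the origin and N lies 54.5 along u from L, so N = 54.5·u = (39.92, -37.10). Tangency of A1 to both parallel lines with radius 6.8 puts V and U at L ± 6.8·n: V = (4.629, 4.981), U = (-4.629, -4.981). Equal radii place P and S the same way about N: P = N + 6.8·n = (44.55, -32.12), S = N − 6.8·n = (35.29, -42.08). So S.y = -42.08.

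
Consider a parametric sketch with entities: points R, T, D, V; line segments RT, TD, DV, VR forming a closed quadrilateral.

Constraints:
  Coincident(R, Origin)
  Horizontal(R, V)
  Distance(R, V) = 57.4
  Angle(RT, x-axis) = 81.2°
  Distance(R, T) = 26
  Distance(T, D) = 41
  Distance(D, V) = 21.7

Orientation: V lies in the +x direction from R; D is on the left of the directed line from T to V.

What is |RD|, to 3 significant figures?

47.3

Checks: |RV| = 57.40 ✓; |RT| = 26.00 ✓; |TD| = 41.00 ✓; |DV| = 21.70 ✓.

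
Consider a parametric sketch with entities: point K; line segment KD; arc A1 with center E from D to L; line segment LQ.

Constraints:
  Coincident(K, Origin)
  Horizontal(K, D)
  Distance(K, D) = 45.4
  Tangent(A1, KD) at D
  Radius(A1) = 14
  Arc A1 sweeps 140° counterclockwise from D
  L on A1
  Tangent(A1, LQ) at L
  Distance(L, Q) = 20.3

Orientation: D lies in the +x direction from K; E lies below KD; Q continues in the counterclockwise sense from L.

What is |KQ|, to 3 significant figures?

64.2

K is at the origin; K and D share the same y with |KD| = 45.4 and D on the +x side, so D = (45.4, 0.00). Tangency of A1 to KD means the radius ED is perpendicular to KD, so E = D + (0, -14) = (45.4, -14.0). On A1, D sits at bearing 90° from E; a 140° counterclockwise sweep puts L at bearing 230°, so L = E + 14.0·(cos 230°, sin 230°) = (36.4, -24.7). Since A1 is tangent to LQ there, EL ⟂ LQ, so LQ runs along (−sin 230°, cos 230°); with |LQ| = 20.3, Q = (52.0, -37.8). Then |KQ| = |Q − K| = 64.2.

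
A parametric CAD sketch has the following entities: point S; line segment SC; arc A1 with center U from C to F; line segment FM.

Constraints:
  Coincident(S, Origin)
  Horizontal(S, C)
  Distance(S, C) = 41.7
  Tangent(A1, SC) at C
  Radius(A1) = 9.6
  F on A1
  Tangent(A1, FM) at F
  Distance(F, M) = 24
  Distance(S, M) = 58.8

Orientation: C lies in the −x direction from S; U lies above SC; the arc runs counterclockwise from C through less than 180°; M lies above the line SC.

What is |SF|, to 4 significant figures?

36.98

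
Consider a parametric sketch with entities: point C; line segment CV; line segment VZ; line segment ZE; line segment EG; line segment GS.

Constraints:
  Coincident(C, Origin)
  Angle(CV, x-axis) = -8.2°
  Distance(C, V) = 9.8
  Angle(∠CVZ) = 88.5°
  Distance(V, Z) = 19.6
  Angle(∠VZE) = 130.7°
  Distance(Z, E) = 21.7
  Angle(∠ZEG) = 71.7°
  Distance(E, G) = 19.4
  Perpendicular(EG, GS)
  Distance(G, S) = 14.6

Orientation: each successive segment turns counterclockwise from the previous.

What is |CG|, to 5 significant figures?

20.961

C is at the origin; CV runs at -8.2° with length 9.8, so V = (9.6998, -1.3978). ∠CVZ = 88.5° gives VZ at 83.300° from the x-axis; with |VZ| = 19.6, Z = (11.987, 18.068). ∠VZE = 130.7° gives ZE at 132.60° from the x-axis; with |ZE| = 21.7, E = (-2.7017, 34.042). ∠ZEG = 71.7° gives EG at -119.10° from the x-axis; with |EG| = 19.4, G = (-12.137, 17.091). Then |CG| = |G − C| = 20.961.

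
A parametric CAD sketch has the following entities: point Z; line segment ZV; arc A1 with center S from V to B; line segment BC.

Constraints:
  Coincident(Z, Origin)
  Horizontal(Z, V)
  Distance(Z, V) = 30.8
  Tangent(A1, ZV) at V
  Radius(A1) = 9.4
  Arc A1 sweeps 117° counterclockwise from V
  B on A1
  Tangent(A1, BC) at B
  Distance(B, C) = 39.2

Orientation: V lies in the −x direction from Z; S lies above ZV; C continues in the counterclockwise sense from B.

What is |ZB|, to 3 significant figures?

26.3

Z is at the origin; ZV is horizontal with |ZV| = 30.8 and V on the −x side, so V = (-30.8, 0.00). A1 meets ZV tangentially, so SV is at right angles to ZV, so S = V + (0, 9.4) = (-30.8, 9.40). On A1, V sits at bearing -90° from S; a 117° counterclockwise sweep puts B at bearing 27°, so B = S + 9.4·(cos 27°, sin 27°) = (-22.4, 13.7). Then |ZB| = |B − Z| = 26.3.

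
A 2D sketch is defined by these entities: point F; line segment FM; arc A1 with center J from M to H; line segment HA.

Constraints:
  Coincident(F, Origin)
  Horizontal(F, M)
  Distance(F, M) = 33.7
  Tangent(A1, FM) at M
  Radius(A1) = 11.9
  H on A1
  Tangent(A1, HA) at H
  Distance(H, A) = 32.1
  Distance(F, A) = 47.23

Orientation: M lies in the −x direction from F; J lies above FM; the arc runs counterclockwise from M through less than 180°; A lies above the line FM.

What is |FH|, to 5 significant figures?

24.457

F is at the origin; F and M share the same y with |FM| = 33.7 and M on the −x side, so M = (-33.700, 0.0000). The tangent condition forces JM to be normal to FM, so J = M + (0, 11.9) = (-33.700, 11.900). Since JH ⟂ HA (tangency), |JA| = √(11.9² + 32.1²) = 34.235 regardless of where H sits on A1. So A lies on both circle(F, 47.23) and circle(J, 34.235); the above-FM intersection is A = (-19.462, 43.034). H is the foot of the tangent from A: H = (-21.832, 11.021).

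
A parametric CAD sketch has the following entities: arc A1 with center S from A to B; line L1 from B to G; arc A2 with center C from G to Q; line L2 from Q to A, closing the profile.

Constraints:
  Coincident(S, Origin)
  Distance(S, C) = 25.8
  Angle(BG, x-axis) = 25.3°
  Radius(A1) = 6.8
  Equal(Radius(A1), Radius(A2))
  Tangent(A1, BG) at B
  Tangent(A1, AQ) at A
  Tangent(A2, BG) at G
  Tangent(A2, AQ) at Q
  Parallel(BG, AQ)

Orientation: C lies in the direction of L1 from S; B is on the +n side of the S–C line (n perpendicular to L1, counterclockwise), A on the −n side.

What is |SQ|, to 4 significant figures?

26.68

Tangency of A1 to both parallel lines with radius 6.8 puts B and A at S ± 6.8·n: B = (-2.906, 6.148), A = (2.906, -6.148). Equal radii place G and Q the same way about C: G = C + 6.8·n = (20.42, 17.17), Q = C − 6.8·n = (26.23, 4.878). Then |SQ| = |Q − S| = 26.68.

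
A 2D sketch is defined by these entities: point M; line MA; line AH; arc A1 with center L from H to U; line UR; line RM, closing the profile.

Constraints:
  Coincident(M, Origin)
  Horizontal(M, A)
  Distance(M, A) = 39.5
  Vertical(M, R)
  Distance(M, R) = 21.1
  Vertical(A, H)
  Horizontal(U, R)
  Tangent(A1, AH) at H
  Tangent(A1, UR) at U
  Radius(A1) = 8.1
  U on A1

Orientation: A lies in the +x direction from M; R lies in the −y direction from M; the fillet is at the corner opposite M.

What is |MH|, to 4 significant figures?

41.58

M is at the origin; MA is horizontal with |MA| = 39.5 and A on the +x side, so A = (39.50, 0.000). MR is vertical with |MR| = 21.1 and R on the −y side, so R = (0.000, -21.10). The virtual corner opposite M is at (39.50, -21.10). The tangent condition forces LH to be normal to AH and A1 meets UR tangentially, so LU is at right angles to UR, with radius 8.1, so the center L sits 8.1 in from both sides at L = (31.40, -13.00). That places the tangent points at H = (39.50, -13.00) on AH and U = (31.40, -21.10) on UR. Then |MH| = |H − M| = 41.58.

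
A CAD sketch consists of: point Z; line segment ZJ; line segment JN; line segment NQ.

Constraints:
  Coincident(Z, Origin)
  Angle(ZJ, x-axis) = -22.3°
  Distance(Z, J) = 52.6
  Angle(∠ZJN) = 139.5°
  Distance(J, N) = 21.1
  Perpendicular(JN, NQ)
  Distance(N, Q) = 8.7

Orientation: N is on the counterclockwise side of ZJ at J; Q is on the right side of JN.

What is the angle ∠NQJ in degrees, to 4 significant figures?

67.59°

Z is at the origin; ZJ runs at -22.3° with length 52.6, so J = 52.6·(cos -22.3°, sin -22.3°) = (48.67, -19.96). ∠ZJN = 139.5°, so JN runs at -22.3° + (180° − 139.5°) = 18.20° from the x-axis; with |JN| = 21.1, N = J + 21.1·(cos 18.20°, sin 18.20°) = (68.71, -13.37). The perpendicularity gives NQ at right angles to JN; with |NQ| = 8.7 on the right of JN, Q = N + 8.7·(0.3123, -0.9500) = (71.43, -21.63). Then cos ∠NQJ = QN·QJ / (|QN||QJ|), giving 67.59°.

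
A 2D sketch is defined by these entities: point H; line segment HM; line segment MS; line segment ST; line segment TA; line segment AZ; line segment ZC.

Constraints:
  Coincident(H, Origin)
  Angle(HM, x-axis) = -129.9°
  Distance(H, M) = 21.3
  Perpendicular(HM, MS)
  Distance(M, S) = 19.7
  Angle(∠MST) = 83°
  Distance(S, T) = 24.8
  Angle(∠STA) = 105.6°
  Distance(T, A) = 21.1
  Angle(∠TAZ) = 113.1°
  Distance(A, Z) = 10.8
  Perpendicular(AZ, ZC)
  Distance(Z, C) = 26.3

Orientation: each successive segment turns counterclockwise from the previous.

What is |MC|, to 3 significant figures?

13.4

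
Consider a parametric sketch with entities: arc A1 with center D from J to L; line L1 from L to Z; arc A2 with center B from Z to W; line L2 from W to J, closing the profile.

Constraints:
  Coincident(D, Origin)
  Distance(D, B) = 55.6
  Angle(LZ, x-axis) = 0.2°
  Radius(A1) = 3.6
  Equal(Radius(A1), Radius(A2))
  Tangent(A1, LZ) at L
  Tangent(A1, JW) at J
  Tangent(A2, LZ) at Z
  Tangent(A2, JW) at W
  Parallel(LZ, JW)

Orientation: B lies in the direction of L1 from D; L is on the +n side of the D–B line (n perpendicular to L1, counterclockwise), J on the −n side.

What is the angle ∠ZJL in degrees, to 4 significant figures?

82.62°

Tangency of A1 to both parallel lines with radius 3.6 puts L and J at D ± 3.6·n: L = (-0.01257, 3.600), J = (0.01257, -3.600). Equal radii place Z and W the same way about B: Z = B + 3.6·n = (55.59, 3.794), W = B − 3.6·n = (55.61, -3.406). Then cos ∠ZJL = JZ·JL / (|JZ||JL|), giving 82.62°.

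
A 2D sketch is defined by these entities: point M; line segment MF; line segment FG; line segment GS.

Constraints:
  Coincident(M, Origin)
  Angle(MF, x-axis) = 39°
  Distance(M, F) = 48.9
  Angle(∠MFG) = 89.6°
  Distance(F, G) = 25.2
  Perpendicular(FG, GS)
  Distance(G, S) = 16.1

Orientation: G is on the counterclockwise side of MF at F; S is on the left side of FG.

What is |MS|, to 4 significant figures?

41.15

M is at the origin; MF runs at 39.0° with length 48.9, so F = 48.9·(cos 39.0°, sin 39.0°) = (38.00, 30.77). ∠MFG = 89.6°, so FG runs at 39.0° + (180° − 89.6°) = 129.4° from the x-axis; with |FG| = 25.2, G = F + 25.2·(cos 129.4°, sin 129.4°) = (22.01, 50.25). The perpendicularity gives GS at right angles to FG; with |GS| = 16.1 on the left of FG, S = G + 16.1·(-0.7727, -0.6347) = (9.566, 40.03). Then |MS| = |S − M| = 41.15.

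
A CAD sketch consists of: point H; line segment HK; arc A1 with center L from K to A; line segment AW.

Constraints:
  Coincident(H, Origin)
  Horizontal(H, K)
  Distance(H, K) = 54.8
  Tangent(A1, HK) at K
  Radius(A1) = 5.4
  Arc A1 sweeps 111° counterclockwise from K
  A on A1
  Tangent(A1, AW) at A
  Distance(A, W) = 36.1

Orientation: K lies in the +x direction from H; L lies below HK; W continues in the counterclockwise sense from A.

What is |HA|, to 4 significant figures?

50.30

A1 meets HK tangentially, so LK is at right angles to HK, so L = K + (0, -5.4) = (54.80, -5.400). On A1, K sits at bearing 90° from L; a 111° counterclockwise sweep puts A at bearing 201°, so A = L + 5.4·(cos 201°, sin 201°) = (49.76, -7.335). Then |HA| = |A − H| = 50.30.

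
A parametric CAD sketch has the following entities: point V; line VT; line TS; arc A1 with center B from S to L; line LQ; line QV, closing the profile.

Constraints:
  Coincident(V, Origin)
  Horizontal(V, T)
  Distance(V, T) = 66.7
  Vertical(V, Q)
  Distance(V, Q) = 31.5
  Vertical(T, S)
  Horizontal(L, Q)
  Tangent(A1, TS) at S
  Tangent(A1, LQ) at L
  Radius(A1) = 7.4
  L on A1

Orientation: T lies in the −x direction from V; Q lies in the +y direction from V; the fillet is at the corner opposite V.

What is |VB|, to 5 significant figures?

64.010

VQ is vertical with |VQ| = 31.5 and Q on the +y side, so Q = (0.0000, 31.500). The virtual corner opposite V is at (-66.700, 31.500). The tangent condition forces BS to be normal to TS and tangency of A1 to LQ means the radius BL is perpendicular to LQ, with radius 7.4, so the center B sits 7.4 in from both sides at B = (-59.300, 24.100). Then |VB| = |B − V| = 64.010.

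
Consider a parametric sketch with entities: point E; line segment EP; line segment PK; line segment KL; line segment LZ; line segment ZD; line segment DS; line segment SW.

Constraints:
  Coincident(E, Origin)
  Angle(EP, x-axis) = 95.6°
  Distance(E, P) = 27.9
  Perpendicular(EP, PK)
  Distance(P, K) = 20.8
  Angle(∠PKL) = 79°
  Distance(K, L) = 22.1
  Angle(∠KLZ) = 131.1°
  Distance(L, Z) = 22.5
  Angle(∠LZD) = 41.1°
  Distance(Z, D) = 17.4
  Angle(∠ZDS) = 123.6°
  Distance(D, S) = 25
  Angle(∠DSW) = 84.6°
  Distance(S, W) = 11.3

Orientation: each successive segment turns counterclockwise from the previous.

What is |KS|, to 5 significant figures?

11.814

E is at the origin; EP runs at 95.6° with length 27.9, so P = (-2.7226, 27.767). EP ⟂ PK, so PK runs at -174.40°; with |PK| = 20.8, K = (-23.423, 25.737). ∠PKL = 79.0° gives KL at -73.400° from the x-axis; with |KL| = 22.1, L = (-17.110, 4.5582). ∠KLZ = 131.1° gives LZ at -24.500° from the x-axis; with |LZ| = 22.5, Z = (3.3645, -4.7724). ∠LZD = 41.1° gives ZD at 114.40° from the x-axis; with |ZD| = 17.4, D = (-3.8235, 11.073). ∠ZDS = 123.6° gives DS at 170.80° from the x-axis; with |DS| = 25.0, S = (-28.502, 15.071). Then |KS| = |S − K| = 11.814.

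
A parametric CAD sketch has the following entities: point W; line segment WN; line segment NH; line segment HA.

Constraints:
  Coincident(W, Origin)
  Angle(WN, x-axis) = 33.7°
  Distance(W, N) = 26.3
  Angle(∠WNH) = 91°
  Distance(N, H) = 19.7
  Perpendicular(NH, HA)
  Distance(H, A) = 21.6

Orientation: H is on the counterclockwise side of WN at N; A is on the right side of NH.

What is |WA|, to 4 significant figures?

51.97

∠WNH = 91.0°, so NH runs at 33.7° + (180° − 91.0°) = 122.7° from the x-axis; with |NH| = 19.7, H = N + 19.7·(cos 122.7°, sin 122.7°) = (11.24, 31.17). NH ⟂ HA; with |HA| = 21.6 on the right of NH, A = H + 21.6·(0.8415, 0.5402) = (29.41, 42.84). Then |WA| = |A − W| = 51.97.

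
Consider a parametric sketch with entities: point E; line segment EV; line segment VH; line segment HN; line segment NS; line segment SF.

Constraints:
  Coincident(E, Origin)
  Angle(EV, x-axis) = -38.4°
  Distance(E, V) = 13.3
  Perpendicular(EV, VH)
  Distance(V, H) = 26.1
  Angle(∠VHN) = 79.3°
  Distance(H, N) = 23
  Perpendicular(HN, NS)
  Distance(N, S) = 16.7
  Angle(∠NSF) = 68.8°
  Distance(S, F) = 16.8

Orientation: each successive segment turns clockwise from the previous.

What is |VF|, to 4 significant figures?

15.23

HN is perpendicular to NS, so NS runs at 40.90°; with |NS| = 16.7, S = (-8.225, -0.3969). ∠NSF = 68.8° gives SF at -70.30° from the x-axis; with |SF| = 16.8, F = (-2.562, -16.21). Then |VF| = |F − V| = 15.23.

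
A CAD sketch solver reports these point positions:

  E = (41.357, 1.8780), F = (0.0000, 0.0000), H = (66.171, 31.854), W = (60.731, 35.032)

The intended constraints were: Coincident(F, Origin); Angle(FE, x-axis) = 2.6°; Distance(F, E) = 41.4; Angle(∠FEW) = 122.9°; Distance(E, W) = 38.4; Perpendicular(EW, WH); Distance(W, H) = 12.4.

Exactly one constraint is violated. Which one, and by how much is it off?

Distance(W, H) = 12.4 — off by 6.10.

F = (0.00, 0.00) ✓; FE at 2.600° ✓; |FE| = 41.40 ✓; ∠FEW = 122.9° ✓; |EW| = 38.40 ✓; ∠(EW, WH) = 89.99° ✓; |WH| = 6.300 ✗.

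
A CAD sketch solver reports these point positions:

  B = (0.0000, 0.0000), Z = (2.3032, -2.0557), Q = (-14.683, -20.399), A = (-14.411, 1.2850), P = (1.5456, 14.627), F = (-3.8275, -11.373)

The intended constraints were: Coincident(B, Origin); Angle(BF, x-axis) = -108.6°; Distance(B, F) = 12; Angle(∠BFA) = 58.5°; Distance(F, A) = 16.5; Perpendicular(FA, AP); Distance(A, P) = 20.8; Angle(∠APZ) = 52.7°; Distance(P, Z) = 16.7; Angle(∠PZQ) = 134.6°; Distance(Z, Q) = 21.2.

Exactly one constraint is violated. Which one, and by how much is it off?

Distance(Z, Q) = 21.2 — off by 3.80.

B = (0.00, 0.00) ✓; BF at -108.6° ✓; |BF| = 12.00 ✓; ∠BFA = 58.50° ✓; |FA| = 16.50 ✓; ∠(FA, AP) = 90.00° ✓; |AP| = 20.80 ✓; ∠APZ = 52.70° ✓; |PZ| = 16.70 ✓; ∠PZQ = 134.6° ✓; |ZQ| = 25.00 ✗.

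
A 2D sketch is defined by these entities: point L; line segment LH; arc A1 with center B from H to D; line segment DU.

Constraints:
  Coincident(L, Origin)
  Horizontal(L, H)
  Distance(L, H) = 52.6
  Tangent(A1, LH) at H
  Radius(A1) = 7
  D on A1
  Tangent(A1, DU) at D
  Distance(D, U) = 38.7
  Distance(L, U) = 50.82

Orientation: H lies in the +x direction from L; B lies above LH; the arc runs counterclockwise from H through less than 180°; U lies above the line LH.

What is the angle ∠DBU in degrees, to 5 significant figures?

79.747°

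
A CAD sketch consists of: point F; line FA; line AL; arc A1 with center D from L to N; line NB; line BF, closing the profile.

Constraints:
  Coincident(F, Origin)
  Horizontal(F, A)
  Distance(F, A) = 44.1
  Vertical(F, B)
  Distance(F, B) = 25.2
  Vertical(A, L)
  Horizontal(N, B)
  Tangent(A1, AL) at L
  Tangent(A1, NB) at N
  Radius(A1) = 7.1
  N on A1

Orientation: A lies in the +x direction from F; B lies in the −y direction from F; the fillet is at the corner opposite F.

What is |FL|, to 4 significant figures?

47.67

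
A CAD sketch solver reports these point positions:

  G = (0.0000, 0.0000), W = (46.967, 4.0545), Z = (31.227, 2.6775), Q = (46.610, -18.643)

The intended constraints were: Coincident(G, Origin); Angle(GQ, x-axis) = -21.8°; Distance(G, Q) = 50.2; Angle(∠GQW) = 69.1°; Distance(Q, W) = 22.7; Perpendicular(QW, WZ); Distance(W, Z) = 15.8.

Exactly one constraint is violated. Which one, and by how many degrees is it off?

Perpendicular(QW, WZ) — off by 5.90°.

G = (0.00, 0.00) ✓; GQ at -21.80° ✓; |GQ| = 50.20 ✓; ∠GQW = 69.10° ✓; |QW| = 22.70 ✓; ∠(QW, WZ) = 95.90° ✗; |WZ| = 15.80 ✓.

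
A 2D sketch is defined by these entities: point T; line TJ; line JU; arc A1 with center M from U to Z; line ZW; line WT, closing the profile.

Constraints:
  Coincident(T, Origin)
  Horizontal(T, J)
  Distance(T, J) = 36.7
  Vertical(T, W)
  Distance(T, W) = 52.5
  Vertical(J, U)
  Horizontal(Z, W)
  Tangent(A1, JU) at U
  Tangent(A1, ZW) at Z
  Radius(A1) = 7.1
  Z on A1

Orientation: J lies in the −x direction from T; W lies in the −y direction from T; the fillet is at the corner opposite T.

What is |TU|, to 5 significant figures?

58.379

The virtual corner opposite T is at (-36.700, -52.500). A1 meets JU tangentially, so MU is at right angles to JU and the tangent condition forces MZ to be normal to ZW, with radius 7.1, so the center M sits 7.1 in from both sides at M = (-29.600, -45.400). That places the tangent points at U = (-36.700, -45.400) on JU and Z = (-29.600, -52.500) on ZW. Then |TU| = |U − T| = 58.379.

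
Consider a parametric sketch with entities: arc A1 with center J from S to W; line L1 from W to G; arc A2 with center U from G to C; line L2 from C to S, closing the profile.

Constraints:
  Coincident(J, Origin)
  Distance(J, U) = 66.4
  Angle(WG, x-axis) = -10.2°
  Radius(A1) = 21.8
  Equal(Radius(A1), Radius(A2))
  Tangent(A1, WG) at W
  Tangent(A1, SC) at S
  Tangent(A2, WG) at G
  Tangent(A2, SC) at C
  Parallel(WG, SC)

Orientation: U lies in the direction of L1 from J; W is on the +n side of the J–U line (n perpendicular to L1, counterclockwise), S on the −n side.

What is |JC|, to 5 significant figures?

69.887

The slot axis is L1's direction at -10.2°, so u = (cos -10.2°, sin -10.2°) = (0.98420, -0.17708) and n = (−sin -10.2°, cos -10.2°) = (0.17708, 0.98420). J is at the origin and U lies 66.4 along u from J, so U = 66.4·u = (65.351, -11.758). Tangency of A1 to both parallel lines with radius 21.8 puts W and S at J ± 21.8·n: W = (3.8604, 21.455), S = (-3.8604, -21.455). Equal radii place G and C the same way about U: G = U + 21.8·n = (69.211, 9.6970), C = U − 21.8·n = (61.490, -33.214). Then |JC| = |C − J| = 69.887.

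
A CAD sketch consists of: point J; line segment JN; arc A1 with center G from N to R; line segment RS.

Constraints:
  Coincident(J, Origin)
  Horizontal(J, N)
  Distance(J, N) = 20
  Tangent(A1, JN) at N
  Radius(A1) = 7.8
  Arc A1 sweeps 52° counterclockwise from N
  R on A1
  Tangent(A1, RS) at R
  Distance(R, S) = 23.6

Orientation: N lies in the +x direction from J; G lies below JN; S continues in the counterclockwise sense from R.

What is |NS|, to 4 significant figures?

29.90

J is at the origin; J and N share the same y with |JN| = 20.0 and N on the +x side, so N = (20.00, 0.000). A1 meets JN tangentially, so GN is at right angles to JN, so G = N + (0, -7.8) = (20.00, -7.800). On A1, N sits at bearing 90° from G; a 52° counterclockwise sweep puts R at bearing 142°, so R = G + 7.8·(cos 142°, sin 142°) = (13.85, -2.998). The tangent condition forces GR to be normal to RS, so RS runs along (−sin 142°, cos 142°); with |RS| = 23.6, S = (-0.6761, -21.59). Then |NS| = |S − N| = 29.90.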